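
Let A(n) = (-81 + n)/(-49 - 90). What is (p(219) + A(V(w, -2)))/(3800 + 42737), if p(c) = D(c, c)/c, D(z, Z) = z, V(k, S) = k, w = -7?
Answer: 227/6468643 ≈ 3.5092e-5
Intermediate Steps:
A(n) = 81/139 - n/139 (A(n) = (-81 + n)/(-139) = (-81 + n)*(-1/139) = 81/139 - n/139)
p(c) = 1 (p(c) = c/c = 1)
(p(219) + A(V(w, -2)))/(3800 + 42737) = (1 + (81/139 - 1/139*(-7)))/(3800 + 42737) = (1 + (81/139 + 7/139))/46537 = (1 + 88/139)*(1/46537) = (227/139)*(1/46537) = 227/6468643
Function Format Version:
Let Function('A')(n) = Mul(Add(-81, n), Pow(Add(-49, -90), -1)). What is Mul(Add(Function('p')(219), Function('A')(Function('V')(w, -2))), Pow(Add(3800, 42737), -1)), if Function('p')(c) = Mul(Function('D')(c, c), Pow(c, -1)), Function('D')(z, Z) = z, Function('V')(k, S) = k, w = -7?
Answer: Rational(227, 6468643) ≈ 3.5092e-5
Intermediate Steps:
Function('A')(n) = Add(Rational(81, 139), Mul(Rational(-1, 139), n)) (Function('A')(n) = Mul(Add(-81, n), Pow(-139, -1)) = Mul(Add(-81, n), Rational(-1, 139)) = Add(Rational(81, 139), Mul(Rational(-1, 139), n)))
Function('p')(c) = 1 (Function('p')(c) = Mul(c, Pow(c, -1)) = 1)
Mul(Add(Function('p')(219), Function('A')(Function('V')(w, -2))), Pow(Add(3800, 42737), -1)) = Mul(Add(1, Add(Rational(81, 139), Mul(Rational(-1, 139), -7))), Pow(Add(3800, 42737), -1)) = Mul(Add(1, Add(Rational(81, 139), Rational(7, 139))), Pow(46537, -1)) = Mul(Add(1, Rational(88, 139)), Rational(1, 46537)) = Mul(Rational(227, 139), Rational(1, 46537)) = Rational(227, 6468643)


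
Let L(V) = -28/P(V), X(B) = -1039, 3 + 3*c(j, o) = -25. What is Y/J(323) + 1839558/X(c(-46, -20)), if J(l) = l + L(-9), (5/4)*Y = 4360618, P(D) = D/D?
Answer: 15409380358/1532525 ≈ 10055.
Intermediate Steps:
c(j, o) = -28/3 (c(j, o) = -1 + (⅓)*(-25) = -1 - 25/3 = -28/3)
P(D) = 1
L(V) = -28 (L(V) = -28/1 = -28*1 = -28)
Y = 17442472/5 (Y = (⅘)*4360618 = 17442472/5 ≈ 3.4885e+6)
J(l) = -28 + l (J(l) = l - 28 = -28 + l)
Y/J(323) + 1839558/X(c(-46, -20)) = 17442472/(5*(-28 + 323)) + 1839558/(-1039) = (17442472/5)/295 + 1839558*(-1/1039) = (17442472/5)*(1/295) - 1839558/1039 = 17442472/1475 - 1839558/1039 = 15409380358/1532525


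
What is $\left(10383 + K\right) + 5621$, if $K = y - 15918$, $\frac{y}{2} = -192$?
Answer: $-298$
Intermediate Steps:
$y = -384$ ($y = 2 \left(-192\right) = -384$)
$K = -16302$ ($K = -384 - 15918 = -16302$)
$\left(10383 + K\right) + 5621 = \left(10383 - 16302\right) + 5621 = -5919 + 5621 = -298$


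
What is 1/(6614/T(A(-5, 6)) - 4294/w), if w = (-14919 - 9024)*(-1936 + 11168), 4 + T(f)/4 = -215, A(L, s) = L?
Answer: -8068024824/60915272705 ≈ -0.13245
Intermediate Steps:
T(f) = -876 (T(f) = -16 + 4*(-215) = -16 - 860 = -876)
w = -221041776 (w = -23943*9232 = -221041776)
1/(6614/T(A(-5, 6)) - 4294/w) = 1/(6614/(-876) - 4294/(-221041776)) = 1/(6614*(-1/876) - 4294*(-1/221041776)) = 1/(-3307/438 + 2147/110520888) = 1/(-60915272705/8068024824) = -8068024824/60915272705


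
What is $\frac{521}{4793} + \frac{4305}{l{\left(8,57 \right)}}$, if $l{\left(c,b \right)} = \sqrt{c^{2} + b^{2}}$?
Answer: $\frac{521}{4793} + \frac{4305 \sqrt{3313}}{3313} \approx 74.902$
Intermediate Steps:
$l{\left(c,b \right)} = \sqrt{b^{2} + c^{2}}$
$\frac{521}{4793} + \frac{4305}{l{\left(8,57 \right)}} = \frac{521}{4793} + \frac{4305}{\sqrt{57^{2} + 8^{2}}} = 521 \cdot \frac{1}{4793} + \frac{4305}{\sqrt{3249 + 64}} = \frac{521}{4793} + \frac{4305}{\sqrt{3313}} = \frac{521}{4793} + 4305 \frac{\sqrt{3313}}{3313} = \frac{521}{4793} + \frac{4305 \sqrt{3313}}{3313}$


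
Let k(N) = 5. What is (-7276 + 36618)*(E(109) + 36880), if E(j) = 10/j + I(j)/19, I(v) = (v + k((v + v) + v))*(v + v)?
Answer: 122136133684/109 ≈ 1.1205e+9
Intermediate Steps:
I(v) = 2*v*(5 + v) (I(v) = (v + 5)*(v + v) = (5 + v)*(2*v) = 2*v*(5 + v))
E(j) = 10/j + 2*j*(5 + j)/19 (E(j) = 10/j + (2*j*(5 + j))/19 = 10/j + (2*j*(5 + j))*(1/19) = 10/j + 2*j*(5 + j)/19)
(-7276 + 36618)*(E(109) + 36880) = (-7276 + 36618)*((2/19)*(95 + 109²*(5 + 109))/109 + 36880) = 29342*((2/19)*(1/109)*(95 + 11881*114) + 36880) = 29342*((2/19)*(1/109)*(95 + 1354434) + 36880) = 29342*((2/19)*(1/109)*1354529 + 36880) = 29342*(142582/109 + 36880) = 29342*(4162502/109) = 122136133684/109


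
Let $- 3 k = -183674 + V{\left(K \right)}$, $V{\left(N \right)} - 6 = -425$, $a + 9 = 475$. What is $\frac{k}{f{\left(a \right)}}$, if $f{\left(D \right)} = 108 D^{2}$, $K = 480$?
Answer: $\frac{184093}{70358544} \approx 0.0026165$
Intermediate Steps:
$a = 466$ ($a = -9 + 475 = 466$)
$V{\left(N \right)} = -419$ ($V{\left(N \right)} = 6 - 425 = -419$)
$k = \frac{184093}{3}$ ($k = - \frac{-183674 - 419}{3} = \left(- \frac{1}{3}\right) \left(-184093\right) = \frac{184093}{3} \approx 61364.0$)
$\frac{k}{f{\left(a \right)}} = \frac{184093}{3 \cdot 108 \cdot 466^{2}} = \frac{184093}{3 \cdot 108 \cdot 217156} = \frac{184093}{3 \cdot 23452848} = \frac{184093}{3} \cdot \frac{1}{23452848} = \frac{184093}{70358544}$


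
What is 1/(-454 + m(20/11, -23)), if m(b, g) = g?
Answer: -1/477 ≈ -0.0020964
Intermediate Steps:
1/(-454 + m(20/11, -23)) = 1/(-454 - 23) = 1/(-477) = -1/477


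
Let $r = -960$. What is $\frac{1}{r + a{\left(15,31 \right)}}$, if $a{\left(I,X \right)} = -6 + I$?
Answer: $- \frac{1}{951} \approx -0.0010515$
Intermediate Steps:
$\frac{1}{r + a{\left(15,31 \right)}} = \frac{1}{-960 + \left(-6 + 15\right)} = \frac{1}{-960 + 9} = \frac{1}{-951} = - \frac{1}{951}$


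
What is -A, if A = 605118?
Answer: -605118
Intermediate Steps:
-A = -1*605118 = -605118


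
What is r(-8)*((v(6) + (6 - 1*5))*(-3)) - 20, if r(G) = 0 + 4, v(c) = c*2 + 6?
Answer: -248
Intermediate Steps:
v(c) = 6 + 2*c (v(c) = 2*c + 6 = 6 + 2*c)
r(G) = 4
r(-8)*((v(6) + (6 - 1*5))*(-3)) - 20 = 4*(((6 + 2*6) + (6 - 1*5))*(-3)) - 20 = 4*(((6 + 12) + (6 - 5))*(-3)) - 20 = 4*((18 + 1)*(-3)) - 20 = 4*(19*(-3)) - 20 = 4*(-57) - 20 = -228 - 20 = -248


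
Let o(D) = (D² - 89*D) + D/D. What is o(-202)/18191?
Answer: 58783/18191 ≈ 3.2314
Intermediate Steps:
o(D) = 1 + D² - 89*D (o(D) = (D² - 89*D) + 1 = 1 + D² - 89*D)
o(-202)/18191 = (1 + (-202)² - 89*(-202))/18191 = (1 + 40804 + 17978)*(1/18191) = 58783*(1/18191) = 58783/18191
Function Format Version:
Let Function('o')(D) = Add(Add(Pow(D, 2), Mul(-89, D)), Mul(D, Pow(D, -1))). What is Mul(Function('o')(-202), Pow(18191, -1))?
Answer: Rational(58783, 18191) ≈ 3.2314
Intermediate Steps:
Function('o')(D) = Add(1, Pow(D, 2), Mul(-89, D)) (Function('o')(D) = Add(Add(Pow(D, 2), Mul(-89, D)), 1) = Add(1, Pow(D, 2), Mul(-89, D)))
Mul(Function('o')(-202), Pow(18191, -1)) = Mul(Add(1, Pow(-202, 2), Mul(-89, -202)), Pow(18191, -1)) = Mul(Add(1, 40804, 17978), Rational(1, 18191)) = Mul(58783, Rational(1, 18191)) = Rational(58783, 18191)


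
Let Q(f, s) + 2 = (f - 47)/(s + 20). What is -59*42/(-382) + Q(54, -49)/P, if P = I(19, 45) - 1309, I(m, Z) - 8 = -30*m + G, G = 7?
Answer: 66987799/10324696 ≈ 6.4881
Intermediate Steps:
Q(f, s) = -2 + (-47 + f)/(20 + s) (Q(f, s) = -2 + (f - 47)/(s + 20) = -2 + (-47 + f)/(20 + s))
I(m, Z) = 15 - 30*m (I(m, Z) = 8 + (-30*m + 7) = 8 + (7 - 30*m) = 15 - 30*m)
P = -1864 (P = (15 - 30*19) - 1309 = (15 - 570) - 1309 = -555 - 1309 = -1864)
-59*42/(-382) + Q(54, -49)/P = -59*42/(-382) + ((-87 + 54 - 2*(-49))/(20 - 49))/(-1864) = -2478*(-1/382) + ((-87 + 54 + 98)/(-29))*(-1/1864) = 1239/191 - 1/29*65*(-1/1864) = 1239/191 - 65/29*(-1/1864) = 1239/191 + 65/54056 = 66987799/10324696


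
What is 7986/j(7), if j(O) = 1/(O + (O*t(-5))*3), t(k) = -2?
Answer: -279510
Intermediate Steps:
j(O) = -1/(5*O) (j(O) = 1/(O + (O*(-2))*3) = 1/(O - 2*O*3) = 1/(O - 6*O) = 1/(-5*O) = -1/(5*O))
7986/j(7) = 7986/(-⅕/7) = 7986/(-⅕*⅐) = 7986/(-1/35) = -35*7986 = -279510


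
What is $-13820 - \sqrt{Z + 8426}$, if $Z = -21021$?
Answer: $-13820 - i \sqrt{12595} \approx -13820.0 - 112.23 i$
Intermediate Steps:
$-13820 - \sqrt{Z + 8426} = -13820 - \sqrt{-21021 + 8426} = -13820 - \sqrt{-12595} = -13820 - i \sqrt{12595}$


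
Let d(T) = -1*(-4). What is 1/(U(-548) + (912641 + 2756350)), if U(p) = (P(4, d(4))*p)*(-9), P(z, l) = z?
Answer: 1/3688719 ≈ 2.7110e-7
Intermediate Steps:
d(T) = 4
U(p) = -36*p (U(p) = (4*p)*(-9) = -36*p)
1/(U(-548) + (912641 + 2756350)) = 1/(-36*(-548) + (912641 + 2756350)) = 1/(19728 + 3668991) = 1/3688719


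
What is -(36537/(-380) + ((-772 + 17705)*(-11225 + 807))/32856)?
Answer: 224458873/41070 ≈ 5465.3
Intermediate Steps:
-(36537/(-380) + ((-772 + 17705)*(-11225 + 807))/32856) = -(36537*(-1/380) + (16933*(-10418))*(1/32856)) = -(-1923/20 - 176407994*1/32856) = -(-1923/20 - 88203997/16428) = -1*(-224458873/41070) = 224458873/41070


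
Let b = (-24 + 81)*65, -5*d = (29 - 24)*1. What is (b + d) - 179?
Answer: 3525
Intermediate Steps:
d = -1 (d = -(29 - 24)/5 = -1 ≈ -1.0000)
b = 3705 (b = 57*65 = 3705)
(b + d) - 179 = (3705 - 1) - 179 = 3704 - 179 = 3525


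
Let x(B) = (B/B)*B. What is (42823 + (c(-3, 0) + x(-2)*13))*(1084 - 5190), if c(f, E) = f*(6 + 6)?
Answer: -175576666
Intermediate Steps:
c(f, E) = 12*f (c(f, E) = f*12 = 12*f)
x(B) = B (x(B) = 1*B = B)
(42823 + (c(-3, 0) + x(-2)*13))*(1084 - 5190) = (42823 + (12*(-3) - 2*13))*(1084 - 5190) = (42823 + (-36 - 26))*(-4106) = (42823 - 62)*(-4106) = 42761*(-4106) = -175576666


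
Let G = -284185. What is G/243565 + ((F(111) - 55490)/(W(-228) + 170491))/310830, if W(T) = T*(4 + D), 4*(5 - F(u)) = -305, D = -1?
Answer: -2399938109917927/2056900961739624 ≈ -1.1668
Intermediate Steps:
F(u) = 325/4 (F(u) = 5 - ¼*(-305) = 5 + 305/4 = 325/4)
W(T) = 3*T (W(T) = T*(4 - 1) = T*3 = 3*T)
G/243565 + ((F(111) - 55490)/(W(-228) + 170491))/310830 = -284185/243565 + ((325/4 - 55490)/(3*(-228) + 170491))/310830 = -284185*1/243565 - 221635/(4*(-684 + 170491))*(1/310830) = -56837/48713 - 221635/4/169807*(1/310830) = -56837/48713 - 221635/4*1/169807*(1/310830) = -56837/48713 - 221635/679228*1/310830 = -56837/48713 - 44327/42224887848 = -2399938109917927/2056900961739624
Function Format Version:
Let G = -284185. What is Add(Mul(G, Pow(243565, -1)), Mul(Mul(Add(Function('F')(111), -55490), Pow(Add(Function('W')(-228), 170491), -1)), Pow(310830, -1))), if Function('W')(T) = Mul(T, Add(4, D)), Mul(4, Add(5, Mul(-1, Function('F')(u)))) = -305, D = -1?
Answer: Rational(-2399938109917927, 2056900961739624) ≈ -1.1668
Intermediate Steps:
Function('F')(u) = Rational(325, 4) (Function('F')(u) = Add(5, Mul(Rational(-1, 4), -305)) = Add(5, Rational(305, 4)) = Rational(325, 4))
Function('W')(T) = Mul(3, T) (Function('W')(T) = Mul(T, Add(4, -1)) = Mul(T, 3) = Mul(3, T))
Add(Mul(G, Pow(243565, -1)), Mul(Mul(Add(Function('F')(111), -55490), Pow(Add(Function('W')(-228), 170491), -1)), Pow(310830, -1))) = Add(Mul(-284185, Pow(243565, -1)), Mul(Mul(Add(Rational(325, 4), -55490), Pow(Add(Mul(3, -228), 170491), -1)), Pow(310830, -1))) = Add(Mul(-284185, Rational(1, 243565)), Mul(Mul(Rational(-221635, 4), Pow(Add(-684, 170491), -1)), Rational(1, 310830))) = Add(Rational(-56837, 48713), Mul(Mul(Rational(-221635, 4), Pow(169807, -1)), Rational(1, 310830))) = Add(Rational(-56837, 48713), Mul(Mul(Rational(-221635, 4), Rational(1, 169807)), Rational(1, 310830))) = Add(Rational(-56837, 48713), Mul(Rational(-221635, 679228), Rational(1, 310830))) = Add(Rational(-56837, 48713), Rational(-44327, 42224887848)) = Rational(-2399938109917927, 2056900961739624)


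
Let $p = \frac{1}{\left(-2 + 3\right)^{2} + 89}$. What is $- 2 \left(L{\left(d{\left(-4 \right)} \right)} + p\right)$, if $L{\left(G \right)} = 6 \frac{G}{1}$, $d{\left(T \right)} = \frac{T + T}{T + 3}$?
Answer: $- \frac{4321}{45} \approx -96.022$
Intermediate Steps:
$d{\left(T \right)} = \frac{2 T}{3 + T}$
$L{\left(G \right)} = 6 G$ ($L{\left(G \right)} = 6 G 1 = 6 G$)
$p = \frac{1}{90}$ ($p = \frac{1}{1^{2} + 89} = \frac{1}{1 + 89} = \frac{1}{90} \approx 0.011111$)
$- 2 \left(L{\left(d{\left(-4 \right)} \right)} + p\right) = - 2 \left(6 \cdot 2 \left(-4\right) \frac{1}{3 - 4} + \frac{1}{90}\right) = - 2 \left(6 \cdot 2 \left(-4\right) \frac{1}{-1} + \frac{1}{90}\right) = - 2 \left(6 \cdot 2 \left(-4\right) \left(-1\right) + \frac{1}{90}\right) = - 2 \left(6 \cdot 8 + \frac{1}{90}\right) = - 2 \left(48 + \frac{1}{90}\right) = \left(-2\right) \frac{4321}{90} = - \frac{4321}{45}$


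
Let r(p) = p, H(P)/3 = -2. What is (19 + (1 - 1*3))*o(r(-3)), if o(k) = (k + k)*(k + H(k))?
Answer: 918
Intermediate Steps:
H(P) = -6 (H(P) = 3*(-2) = -6)
o(k) = 2*k*(-6 + k) (o(k) = (k + k)*(k - 6) = (2*k)*(-6 + k) = 2*k*(-6 + k))
(19 + (1 - 1*3))*o(r(-3)) = (19 + (1 - 1*3))*(2*(-3)*(-6 - 3)) = (19 + (1 - 3))*(2*(-3)*(-9)) = (19 - 2)*54 = 17*54 = 918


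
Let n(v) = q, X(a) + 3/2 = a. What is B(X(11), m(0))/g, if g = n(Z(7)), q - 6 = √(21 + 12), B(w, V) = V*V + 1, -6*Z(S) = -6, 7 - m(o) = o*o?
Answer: 100 - 50*√33/3 ≈ 4.2573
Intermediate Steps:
m(o) = 7 - o² (m(o) = 7 - o*o = 7 - o²)
Z(S) = 1 (Z(S) = -⅙*(-6) = 1)
X(a) = -3/2 + a
B(w, V) = 1 + V² (B(w, V) = V² + 1 = 1 + V²)
q = 6 + √33 (q = 6 + √(21 + 12) = 6 + √33 ≈ 11.745)
n(v) = 6 + √33
g = 6 + √33 ≈ 11.745
B(X(11), m(0))/g = (1 + (7 - 1*0²)²)/(6 + √33) = (1 + (7 - 1*0)²)/(6 + √33) = (1 + (7 + 0)²)/(6 + √33) = (1 + 7²)/(6 + √33) = (1 + 49)/(6 + √33) = 50/(6 + √33)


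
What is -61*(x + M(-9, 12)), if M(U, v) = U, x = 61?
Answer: -3172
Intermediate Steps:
-61*(x + M(-9, 12)) = -61*(61 - 9) = -61*52 = -3172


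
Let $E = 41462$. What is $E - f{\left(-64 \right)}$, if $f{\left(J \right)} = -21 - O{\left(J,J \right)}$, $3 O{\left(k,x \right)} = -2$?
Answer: $\frac{124447}{3} \approx 41482.0$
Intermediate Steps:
$O{\left(k,x \right)} = - \frac{2}{3}$ ($O{\left(k,x \right)} = \frac{1}{3} \left(-2\right) = - \frac{2}{3}$)
$f{\left(J \right)} = - \frac{61}{3}$ ($f{\left(J \right)} = -21 - - \frac{2}{3} = -21 + \frac{2}{3} = - \frac{61}{3}$)
$E - f{\left(-64 \right)} = 41462 - - \frac{61}{3} = 41462 + \frac{61}{3} = \frac{124447}{3}$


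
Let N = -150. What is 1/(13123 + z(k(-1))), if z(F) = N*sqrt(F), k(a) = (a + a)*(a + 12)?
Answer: 1193/15700739 + 150*I*sqrt(22)/172708129 ≈ 7.5984e-5 + 4.0737e-6*I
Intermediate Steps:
k(a) = 2*a*(12 + a) (k(a) = (2*a)*(12 + a) = 2*a*(12 + a))
z(F) = -150*sqrt(F)
1/(13123 + z(k(-1))) = 1/(13123 - 150*I*sqrt(2)*sqrt(12 - 1)) = 1/(13123 - 150*I*sqrt(22))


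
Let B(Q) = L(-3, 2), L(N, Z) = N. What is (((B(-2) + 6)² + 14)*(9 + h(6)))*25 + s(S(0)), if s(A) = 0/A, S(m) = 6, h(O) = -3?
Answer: 3450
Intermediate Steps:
B(Q) = -3
s(A) = 0
(((B(-2) + 6)² + 14)*(9 + h(6)))*25 + s(S(0)) = (((-3 + 6)² + 14)*(9 - 3))*25 + 0 = ((3² + 14)*6)*25 + 0 = ((9 + 14)*6)*25 + 0 = (23*6)*25 + 0 = 138*25 + 0 = 3450 + 0 = 3450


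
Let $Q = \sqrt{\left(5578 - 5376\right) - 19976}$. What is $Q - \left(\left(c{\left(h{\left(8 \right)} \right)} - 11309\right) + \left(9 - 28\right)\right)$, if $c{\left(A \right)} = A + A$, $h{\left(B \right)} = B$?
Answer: $11312 + i \sqrt{19774} \approx 11312.0 + 140.62 i$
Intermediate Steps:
$Q = i \sqrt{19774}$ ($Q = \sqrt{202 - 19976} = \sqrt{-19774} = i \sqrt{19774} \approx 140.62 i$)
$c{\left(A \right)} = 2 A$
$Q - \left(\left(c{\left(h{\left(8 \right)} \right)} - 11309\right) + \left(9 - 28\right)\right) = i \sqrt{19774} - \left(\left(2 \cdot 8 - 11309\right) + \left(9 - 28\right)\right) = i \sqrt{19774} - \left(\left(16 - 11309\right) + \left(9 - 28\right)\right) = i \sqrt{19774} - \left(-11293 - 19\right) = i \sqrt{19774} - -11312 = i \sqrt{19774} + 11312 = 11312 + i \sqrt{19774}$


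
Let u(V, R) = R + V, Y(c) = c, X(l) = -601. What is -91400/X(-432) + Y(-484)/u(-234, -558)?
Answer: 1651811/10818 ≈ 152.69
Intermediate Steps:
-91400/X(-432) + Y(-484)/u(-234, -558) = -91400/(-601) - 484/(-558 - 234) = -91400*(-1/601) - 484/(-792) = 91400/601 - 484*(-1/792) = 91400/601 + 11/18 = 1651811/10818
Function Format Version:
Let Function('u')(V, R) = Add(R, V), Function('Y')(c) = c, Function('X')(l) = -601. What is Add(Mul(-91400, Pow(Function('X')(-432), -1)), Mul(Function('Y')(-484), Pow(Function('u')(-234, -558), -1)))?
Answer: Rational(1651811, 10818) ≈ 152.69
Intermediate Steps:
Add(Mul(-91400, Pow(Function('X')(-432), -1)), Mul(Function('Y')(-484), Pow(Function('u')(-234, -558), -1))) = Add(Mul(-91400, Pow(-601, -1)), Mul(-484, Pow(Add(-558, -234), -1))) = Add(Mul(-91400, Rational(-1, 601)), Mul(-484, Pow(-792, -1))) = Add(Rational(91400, 601), Mul(-484, Rational(-1, 792))) = Add(Rational(91400, 601), Rational(11, 18)) = Rational(1651811, 10818)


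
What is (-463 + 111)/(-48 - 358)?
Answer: 176/203 ≈ 0.86699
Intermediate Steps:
(-463 + 111)/(-48 - 358) = -352/(-406) = -352*(-1/406) = 176/203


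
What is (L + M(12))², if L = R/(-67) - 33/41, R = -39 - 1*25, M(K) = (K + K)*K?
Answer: 626549819401/7546009 ≈ 83031.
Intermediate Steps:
M(K) = 2*K² (M(K) = (2*K)*K = 2*K²)
R = -64 (R = -39 - 25 = -64)
L = 413/2747 (L = -64/(-67) - 33/41 = -64*(-1/67) - 33*1/41 = 64/67 - 33/41 = 413/2747 ≈ 0.15035)
(L + M(12))² = (413/2747 + 2*12²)² = (413/2747 + 2*144)² = (413/2747 + 288)² = (791549/2747)² = 626549819401/7546009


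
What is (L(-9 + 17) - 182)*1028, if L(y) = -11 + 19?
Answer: -178872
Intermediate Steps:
L(y) = 8
(L(-9 + 17) - 182)*1028 = (8 - 182)*1028 = -174*1028 = -178872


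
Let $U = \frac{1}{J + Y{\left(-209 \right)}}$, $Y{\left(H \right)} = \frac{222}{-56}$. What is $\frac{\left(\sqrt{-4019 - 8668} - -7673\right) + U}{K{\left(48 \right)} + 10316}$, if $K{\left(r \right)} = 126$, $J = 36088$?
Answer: $\frac{7752438597}{10550106026} + \frac{i \sqrt{12687}}{10442} \approx 0.73482 + 0.010787 i$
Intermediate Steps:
$Y{\left(H \right)} = - \frac{111}{28}$ ($Y{\left(H \right)} = 222 \left(- \frac{1}{56}\right) = - \frac{111}{28}$)
$U = \frac{28}{1010353}$ ($U = \frac{1}{36088 - \frac{111}{28}} = \frac{1}{\frac{1010353}{28}} = \frac{28}{1010353} \approx 2.7713 \cdot 10^{-5}$)
$\frac{\left(\sqrt{-4019 - 8668} - -7673\right) + U}{K{\left(48 \right)} + 10316} = \frac{\left(\sqrt{-4019 - 8668} - -7673\right) + \frac{28}{1010353}}{126 + 10316} = \frac{\left(\sqrt{-12687} + 7673\right) + \frac{28}{1010353}}{10442} = \left(\left(i \sqrt{12687} + 7673\right) + \frac{28}{1010353}\right) \frac{1}{10442} = \left(\left(7673 + i \sqrt{12687}\right) + \frac{28}{1010353}\right) \frac{1}{10442} = \left(\frac{7752438597}{1010353} + i \sqrt{12687}\right) \frac{1}{10442} = \frac{7752438597}{10550106026} + \frac{i \sqrt{12687}}{10442}$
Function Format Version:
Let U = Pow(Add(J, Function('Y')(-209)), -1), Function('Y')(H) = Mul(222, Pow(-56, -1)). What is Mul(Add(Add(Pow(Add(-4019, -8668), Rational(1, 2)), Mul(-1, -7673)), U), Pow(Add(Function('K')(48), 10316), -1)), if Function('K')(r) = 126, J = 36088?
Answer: Add(Rational(7752438597, 10550106026), Mul(Rational(1, 10442), I, Pow(12687, Rational(1, 2)))) ≈ Add(0.73482, Mul(0.010787, I))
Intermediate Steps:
Function('Y')(H) = Rational(-111, 28) (Function('Y')(H) = Mul(222, Rational(-1, 56)) = Rational(-111, 28))
U = Rational(28, 1010353) (U = Pow(Add(36088, Rational(-111, 28)), -1) = Pow(Rational(1010353, 28), -1) = Rational(28, 1010353) ≈ 2.7713e-5)
Mul(Add(Add(Pow(Add(-4019, -8668), Rational(1, 2)), Mul(-1, -7673)), U), Pow(Add(Function('K')(48), 10316), -1)) = Mul(Add(Add(Pow(Add(-4019, -8668), Rational(1, 2)), Mul(-1, -7673)), Rational(28, 1010353)), Pow(Add(126, 10316), -1)) = Mul(Add(Add(Pow(-12687, Rational(1, 2)), 7673), Rational(28, 1010353)), Pow(10442, -1)) = Mul(Add(Add(Mul(I, Pow(12687, Rational(1, 2))), 7673), Rational(28, 1010353)), Rational(1, 10442)) = Mul(Add(Add(7673, Mul(I, Pow(12687, Rational(1, 2)))), Rational(28, 1010353)), Rational(1, 10442)) = Mul(Add(Rational(7752438597, 1010353), Mul(I, Pow(12687, Rational(1, 2)))), Rational(1, 10442)) = Add(Rational(7752438597, 10550106026), Mul(Rational(1, 10442), I, Pow(12687, Rational(1, 2))))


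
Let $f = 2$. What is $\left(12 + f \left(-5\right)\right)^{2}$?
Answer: $4$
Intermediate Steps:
$\left(12 + f \left(-5\right)\right)^{2} = \left(12 + 2 \left(-5\right)\right)^{2} = \left(12 - 10\right)^{2} = 2^{2} = 4$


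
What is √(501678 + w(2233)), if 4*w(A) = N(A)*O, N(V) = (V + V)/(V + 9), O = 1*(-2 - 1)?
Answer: √2521709064813/2242 ≈ 708.29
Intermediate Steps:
O = -3 (O = 1*(-3) = -3)
N(V) = 2*V/(9 + V) (N(V) = (2*V)/(9 + V) = 2*V/(9 + V))
w(A) = -3*A/(2*(9 + A)) (w(A) = ((2*A/(9 + A))*(-3))/4 = (-6*A/(9 + A))/4 = -3*A/(2*(9 + A)))
√(501678 + w(2233)) = √(501678 - 3*2233/(18 + 2*2233)) = √(501678 - 3*2233/(18 + 4466)) = √(501678 - 3*2233/4484) = √(501678 - 3*2233*1/4484) = √(501678 - 6699/4484) = √(2249517453/4484) = √2521709064813/2242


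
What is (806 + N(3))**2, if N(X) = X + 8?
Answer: 667489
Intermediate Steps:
N(X) = 8 + X
(806 + N(3))**2 = (806 + (8 + 3))**2 = (806 + 11)**2 = 817**2 = 667489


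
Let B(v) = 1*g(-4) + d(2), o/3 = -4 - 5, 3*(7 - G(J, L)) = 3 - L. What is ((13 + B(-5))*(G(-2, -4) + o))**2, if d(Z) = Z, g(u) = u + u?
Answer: 219961/9 ≈ 24440.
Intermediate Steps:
g(u) = 2*u
G(J, L) = 6 + L/3 (G(J, L) = 7 - (3 - L)/3 = 7 + (-1 + L/3) = 6 + L/3)
o = -27 (o = 3*(-4 - 5) = 3*(-9) = -27)
B(v) = -6 (B(v) = 1*(2*(-4)) + 2 = 1*(-8) + 2 = -8 + 2 = -6)
((13 + B(-5))*(G(-2, -4) + o))**2 = ((13 - 6)*((6 + (1/3)*(-4)) - 27))**2 = (7*((6 - 4/3) - 27))**2 = (7*(14/3 - 27))**2 = (7*(-67/3))**2 = (-469/3)**2 = 219961/9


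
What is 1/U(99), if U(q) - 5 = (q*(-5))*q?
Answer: -1/49000 ≈ -2.0408e-5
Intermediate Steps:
U(q) = 5 - 5*q² (U(q) = 5 + (q*(-5))*q = 5 + (-5*q)*q = 5 - 5*q²)
1/U(99) = 1/(5 - 5*99²) = 1/(5 - 5*9801) = 1/(5 - 49005) = 1/(-49000) = -1/49000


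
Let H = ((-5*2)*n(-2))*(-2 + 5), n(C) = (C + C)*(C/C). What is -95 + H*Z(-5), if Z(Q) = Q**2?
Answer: 2905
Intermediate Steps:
n(C) = 2*C (n(C) = (2*C)*1 = 2*C)
H = 120 (H = ((-5*2)*(2*(-2)))*(-2 + 5) = -10*(-4)*3 = 40*3 = 120)
-95 + H*Z(-5) = -95 + 120*(-5)**2 = -95 + 120*25 = -95 + 3000 = 2905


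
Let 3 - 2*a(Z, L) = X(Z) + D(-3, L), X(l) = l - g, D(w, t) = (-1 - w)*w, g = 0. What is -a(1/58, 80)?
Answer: -521/116 ≈ -4.4914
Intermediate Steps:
D(w, t) = w*(-1 - w)
X(l) = l (X(l) = l - 1*0 = l + 0 = l)
a(Z, L) = 9/2 - Z/2 (a(Z, L) = 3/2 - (Z - 1*(-3)*(1 - 3))/2 = 3/2 - (Z - 1*(-3)*(-2))/2 = 3/2 - (Z - 6)/2 = 3/2 - (-6 + Z)/2 = 3/2 + (3 - Z/2) = 9/2 - Z/2)
-a(1/58, 80) = -(9/2 - ½/58) = -(9/2 - ½*1/58) = -(9/2 - 1/116) = -1*521/116 = -521/116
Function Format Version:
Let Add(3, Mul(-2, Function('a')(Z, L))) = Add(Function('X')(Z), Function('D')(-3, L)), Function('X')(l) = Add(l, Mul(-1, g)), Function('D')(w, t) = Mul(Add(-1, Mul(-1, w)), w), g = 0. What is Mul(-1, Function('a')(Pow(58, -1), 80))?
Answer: Rational(-521, 116) ≈ -4.4914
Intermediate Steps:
Function('D')(w, t) = Mul(w, Add(-1, Mul(-1, w)))
Function('X')(l) = l (Function('X')(l) = Add(l, Mul(-1, 0)) = Add(l, 0) = l)
Function('a')(Z, L) = Add(Rational(9, 2), Mul(Rational(-1, 2), Z)) (Function('a')(Z, L) = Add(Rational(3, 2), Mul(Rational(-1, 2), Add(Z, Mul(-1, -3, Add(1, -3))))) = Add(Rational(3, 2), Mul(Rational(-1, 2), Add(Z, Mul(-1, -3, -2)))) = Add(Rational(3, 2), Mul(Rational(-1, 2), Add(Z, -6))) = Add(Rational(3, 2), Mul(Rational(-1, 2), Add(-6, Z))) = Add(Rational(3, 2), Add(3, Mul(Rational(-1, 2), Z))) = Add(Rational(9, 2), Mul(Rational(-1, 2), Z)))
Mul(-1, Function('a')(Pow(58, -1), 80)) = Mul(-1, Add(Rational(9, 2), Mul(Rational(-1, 2), Pow(58, -1)))) = Mul(-1, Add(Rational(9, 2), Mul(Rational(-1, 2), Rational(1, 58)))) = Mul(-1, Add(Rational(9, 2), Rational(-1, 116))) = Mul(-1, Rational(521, 116)) = Rational(-521, 116)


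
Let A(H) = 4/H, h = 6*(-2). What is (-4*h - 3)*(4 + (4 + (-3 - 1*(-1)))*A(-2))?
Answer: 0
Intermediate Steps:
h = -12
(-4*h - 3)*(4 + (4 + (-3 - 1*(-1)))*A(-2)) = (-4*(-12) - 3)*(4 + (4 + (-3 - 1*(-1)))*(4/(-2))) = (48 - 3)*(4 + (4 + (-3 + 1))*(4*(-½))) = 45*(4 + (4 - 2)*(-2)) = 45*(4 + 2*(-2)) = 45*(4 - 4) = 45*0 = 0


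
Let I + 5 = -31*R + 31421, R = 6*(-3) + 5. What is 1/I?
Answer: 1/31819 ≈ 3.1428e-5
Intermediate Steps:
R = -13 (R = -18 + 5 = -13)
I = 31819 (I = -5 + (-31*(-13) + 31421) = -5 + (403 + 31421) = -5 + 31824 = 31819)
1/I = 1/31819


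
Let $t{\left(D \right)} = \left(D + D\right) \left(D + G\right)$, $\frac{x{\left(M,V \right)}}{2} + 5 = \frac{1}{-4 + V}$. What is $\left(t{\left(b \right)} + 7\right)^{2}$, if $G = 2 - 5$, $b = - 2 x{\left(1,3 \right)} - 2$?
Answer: $710649$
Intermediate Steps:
$x{\left(M,V \right)} = -10 + \frac{2}{-4 + V}$
$b = 22$ ($b = - 2 \frac{2 \left(21 - 15\right)}{-4 + 3} - 2 = - 2 \frac{2 \left(21 - 15\right)}{-1} - 2 = - 2 \cdot 2 \left(-1\right) 6 - 2 = \left(-2\right) \left(-12\right) - 2 = 24 - 2 = 22$)
$G = -3$ ($G = 2 - 5 = -3$)
$t{\left(D \right)} = 2 D \left(-3 + D\right)$ ($t{\left(D \right)} = \left(D + D\right) \left(D - 3\right) = 2 D \left(-3 + D\right)$)
$\left(t{\left(b \right)} + 7\right)^{2} = \left(2 \cdot 22 \left(-3 + 22\right) + 7\right)^{2} = \left(2 \cdot 22 \cdot 19 + 7\right)^{2} = \left(836 + 7\right)^{2} = 843^{2} = 710649$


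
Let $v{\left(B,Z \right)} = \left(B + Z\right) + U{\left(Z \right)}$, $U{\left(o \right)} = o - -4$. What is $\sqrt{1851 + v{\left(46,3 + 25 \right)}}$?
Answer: $\sqrt{1957} \approx 44.238$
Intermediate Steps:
$U{\left(o \right)} = 4 + o$ ($U{\left(o \right)} = o + 4 = 4 + o$)
$v{\left(B,Z \right)} = 4 + B + 2 Z$ ($v{\left(B,Z \right)} = \left(B + Z\right) + \left(4 + Z\right) = 4 + B + 2 Z$)
$\sqrt{1851 + v{\left(46,3 + 25 \right)}} = \sqrt{1851 + \left(4 + 46 + 2 \left(3 + 25\right)\right)} = \sqrt{1851 + \left(4 + 46 + 2 \cdot 28\right)} = \sqrt{1851 + \left(4 + 46 + 56\right)} = \sqrt{1851 + 106} = \sqrt{1957}$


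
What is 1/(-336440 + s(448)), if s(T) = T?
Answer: -1/335992 ≈ -2.9763e-6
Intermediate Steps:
1/(-336440 + s(448)) = 1/(-336440 + 448) = 1/(-335992) = -1/335992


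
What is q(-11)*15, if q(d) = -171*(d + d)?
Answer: 56430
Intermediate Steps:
q(d) = -342*d
q(-11)*15 = -342*(-11)*15 = 3762*15 = 56430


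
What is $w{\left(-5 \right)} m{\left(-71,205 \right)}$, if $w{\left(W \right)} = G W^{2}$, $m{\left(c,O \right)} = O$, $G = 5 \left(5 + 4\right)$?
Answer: $230625$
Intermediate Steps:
$G = 45$ ($G = 5 \cdot 9 = 45$)
$w{\left(W \right)} = 45 W^{2}$
$w{\left(-5 \right)} m{\left(-71,205 \right)} = 45 \left(-5\right)^{2} \cdot 205 = 45 \cdot 25 \cdot 205 = 1125 \cdot 205 = 230625$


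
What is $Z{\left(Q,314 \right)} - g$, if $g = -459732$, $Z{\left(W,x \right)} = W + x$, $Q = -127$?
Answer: $459919$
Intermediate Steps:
$Z{\left(Q,314 \right)} - g = \left(-127 + 314\right) - -459732 = 187 + 459732 = 459919$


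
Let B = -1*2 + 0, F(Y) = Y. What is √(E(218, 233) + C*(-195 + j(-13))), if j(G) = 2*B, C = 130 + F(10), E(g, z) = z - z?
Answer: 2*I*√6965 ≈ 166.91*I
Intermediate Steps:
E(g, z) = 0
B = -2 (B = -2 + 0 = -2)
C = 140 (C = 130 + 10 = 140)
j(G) = -4 (j(G) = 2*(-2) = -4)
√(E(218, 233) + C*(-195 + j(-13))) = √(0 + 140*(-195 - 4)) = √(0 + 140*(-199)) = √(0 - 27860) = √(-27860) = 2*I*√6965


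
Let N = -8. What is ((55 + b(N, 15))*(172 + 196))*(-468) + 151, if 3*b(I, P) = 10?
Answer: -10046249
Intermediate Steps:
b(I, P) = 10/3 (b(I, P) = (⅓)*10 = 10/3)
((55 + b(N, 15))*(172 + 196))*(-468) + 151 = ((55 + 10/3)*(172 + 196))*(-468) + 151 = ((175/3)*368)*(-468) + 151 = (64400/3)*(-468) + 151 = -10046400 + 151 = -10046249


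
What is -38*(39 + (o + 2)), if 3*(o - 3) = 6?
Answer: -1748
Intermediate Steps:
o = 5 (o = 3 + (⅓)*6 = 3 + 2 = 5)
-38*(39 + (o + 2)) = -38*(39 + (5 + 2)) = -38*(39 + 7) = -38*46 = -1748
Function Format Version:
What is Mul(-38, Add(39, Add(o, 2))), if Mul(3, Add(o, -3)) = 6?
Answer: -1748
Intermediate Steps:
o = 5 (o = Add(3, Mul(Rational(1, 3), 6)) = Add(3, 2) = 5)
Mul(-38, Add(39, Add(o, 2))) = Mul(-38, Add(39, Add(5, 2))) = Mul(-38, Add(39, 7)) = Mul(-38, 46) = -1748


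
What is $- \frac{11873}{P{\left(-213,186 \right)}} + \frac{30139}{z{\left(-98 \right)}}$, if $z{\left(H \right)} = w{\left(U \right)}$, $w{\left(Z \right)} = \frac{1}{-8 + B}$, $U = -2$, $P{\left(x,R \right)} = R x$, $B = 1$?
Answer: $- \frac{269623111}{1278} \approx -2.1097 \cdot 10^{5}$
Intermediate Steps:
$w{\left(Z \right)} = - \frac{1}{7}$ ($w{\left(Z \right)} = \frac{1}{-8 + 1} = \frac{1}{-7} = - \frac{1}{7}$)
$z{\left(H \right)} = - \frac{1}{7}$
$- \frac{11873}{P{\left(-213,186 \right)}} + \frac{30139}{z{\left(-98 \right)}} = - \frac{11873}{186 \left(-213\right)} + \frac{30139}{- \frac{1}{7}} = - \frac{11873}{-39618} + 30139 \left(-7\right) = \left(-11873\right) \left(- \frac{1}{39618}\right) - 210973 = \frac{383}{1278} - 210973 = - \frac{269623111}{1278}$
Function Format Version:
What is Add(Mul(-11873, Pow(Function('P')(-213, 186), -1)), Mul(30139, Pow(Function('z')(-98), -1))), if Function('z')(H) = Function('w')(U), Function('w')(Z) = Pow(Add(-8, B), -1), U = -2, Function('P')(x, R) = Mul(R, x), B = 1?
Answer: Rational(-269623111, 1278) ≈ -2.1097e+5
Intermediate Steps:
Function('w')(Z) = Rational(-1, 7) (Function('w')(Z) = Pow(Add(-8, 1), -1) = Pow(-7, -1) = Rational(-1, 7))
Function('z')(H) = Rational(-1, 7)
Add(Mul(-11873, Pow(Function('P')(-213, 186), -1)), Mul(30139, Pow(Function('z')(-98), -1))) = Add(Mul(-11873, Pow(Mul(186, -213), -1)), Mul(30139, Pow(Rational(-1, 7), -1))) = Add(Mul(-11873, Pow(-39618, -1)), Mul(30139, -7)) = Add(Mul(-11873, Rational(-1, 39618)), -210973) = Add(Rational(383, 1278), -210973) = Rational(-269623111, 1278)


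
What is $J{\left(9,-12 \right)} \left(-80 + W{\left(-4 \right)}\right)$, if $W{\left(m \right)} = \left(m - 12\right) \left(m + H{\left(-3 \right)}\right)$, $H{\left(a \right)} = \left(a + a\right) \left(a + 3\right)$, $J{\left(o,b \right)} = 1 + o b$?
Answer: $1712$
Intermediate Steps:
$J{\left(o,b \right)} = 1 + b o$
$H{\left(a \right)} = 2 a \left(3 + a\right)$
$W{\left(m \right)} = m \left(-12 + m\right)$ ($W{\left(m \right)} = \left(m - 12\right) \left(m + 2 \left(-3\right) \left(3 - 3\right)\right) = \left(-12 + m\right) \left(m + 2 \left(-3\right) 0\right) = \left(-12 + m\right) \left(m + 0\right) = \left(-12 + m\right) m = m \left(-12 + m\right)$)
$J{\left(9,-12 \right)} \left(-80 + W{\left(-4 \right)}\right) = \left(1 - 108\right) \left(-80 - 4 \left(-12 - 4\right)\right) = \left(1 - 108\right) \left(-80 - -64\right) = - 107 \left(-80 + 64\right) = \left(-107\right) \left(-16\right) = 1712$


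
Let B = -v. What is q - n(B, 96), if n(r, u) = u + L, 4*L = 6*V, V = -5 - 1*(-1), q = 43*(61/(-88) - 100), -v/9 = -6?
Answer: -388943/88 ≈ -4419.8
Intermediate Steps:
v = 54 (v = -9*(-6) = 54)
q = -381023/88 (q = 43*(61*(-1/88) - 100) = 43*(-61/88 - 100) = 43*(-8861/88) = -381023/88 ≈ -4329.8)
V = -4 (V = -5 + 1 = -4)
L = -6 (L = (6*(-4))/4 = (1/4)*(-24) = -6)
B = -54 (B = -1*54 = -54)
n(r, u) = -6 + u (n(r, u) = u - 6 = -6 + u)
q - n(B, 96) = -381023/88 - (-6 + 96) = -381023/88 - 1*90 = -381023/88 - 90 = -388943/88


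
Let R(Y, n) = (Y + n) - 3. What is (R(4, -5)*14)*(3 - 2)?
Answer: -56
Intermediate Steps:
R(Y, n) = -3 + Y + n
(R(4, -5)*14)*(3 - 2) = ((-3 + 4 - 5)*14)*(3 - 2) = -4*14*1 = -56*1 = -56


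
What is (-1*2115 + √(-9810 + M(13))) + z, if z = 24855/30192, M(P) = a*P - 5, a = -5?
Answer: -21277075/10064 + 2*I*√2470 ≈ -2114.2 + 99.398*I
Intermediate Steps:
M(P) = -5 - 5*P (M(P) = -5*P - 5 = -5 - 5*P)
z = 8285/10064 (z = 24855*(1/30192) = 8285/10064 ≈ 0.82323)
(-1*2115 + √(-9810 + M(13))) + z = (-1*2115 + √(-9810 + (-5 - 5*13))) + 8285/10064 = (-2115 + √(-9810 + (-5 - 65))) + 8285/10064 = (-2115 + √(-9810 - 70)) + 8285/10064 = (-2115 + √(-9880)) + 8285/10064 = (-2115 + 2*I*√2470) + 8285/10064 = -21277075/10064 + 2*I*√2470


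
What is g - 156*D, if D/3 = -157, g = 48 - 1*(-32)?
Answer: 73556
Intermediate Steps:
g = 80 (g = 48 + 32 = 80)
D = -471 (D = 3*(-157) = -471)
g - 156*D = 80 - 156*(-471) = 80 + 73476 = 73556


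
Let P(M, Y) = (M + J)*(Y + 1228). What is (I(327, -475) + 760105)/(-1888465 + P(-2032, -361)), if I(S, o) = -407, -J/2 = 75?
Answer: -759698/3780259 ≈ -0.20096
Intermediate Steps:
J = -150 (J = -2*75 = -150)
P(M, Y) = (-150 + M)*(1228 + Y) (P(M, Y) = (M - 150)*(Y + 1228) = (-150 + M)*(1228 + Y))
(I(327, -475) + 760105)/(-1888465 + P(-2032, -361)) = (-407 + 760105)/(-1888465 + (-184200 - 150*(-361) + 1228*(-2032) - 2032*(-361))) = 759698/(-1888465 + (-184200 + 54150 - 2495296 + 733552)) = 759698/(-1888465 - 1891794) = 759698/(-3780259) = 759698*(-1/3780259) = -759698/3780259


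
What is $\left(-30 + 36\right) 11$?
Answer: $66$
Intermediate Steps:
$\left(-30 + 36\right) 11 = 6 \cdot 11 = 66$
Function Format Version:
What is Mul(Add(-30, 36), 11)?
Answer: 66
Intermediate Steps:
Mul(Add(-30, 36), 11) = Mul(6, 11) = 66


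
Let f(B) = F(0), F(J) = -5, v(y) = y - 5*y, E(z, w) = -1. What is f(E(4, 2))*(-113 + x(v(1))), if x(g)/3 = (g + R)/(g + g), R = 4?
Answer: 565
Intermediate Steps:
v(y) = -4*y
x(g) = 3*(4 + g)/(2*g) (x(g) = 3*((g + 4)/(g + g)) = 3*((4 + g)/((2*g))) = 3*((4 + g)*(1/(2*g))) = 3*((4 + g)/(2*g)) = 3*(4 + g)/(2*g))
f(B) = -5
f(E(4, 2))*(-113 + x(v(1))) = -5*(-113 + (3/2 + 6/((-4*1)))) = -5*(-113 + (3/2 + 6/(-4))) = -5*(-113 + (3/2 + 6*(-¼))) = -5*(-113 + (3/2 - 3/2)) = -5*(-113 + 0) = -5*(-113) = 565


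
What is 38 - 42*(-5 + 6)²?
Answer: -4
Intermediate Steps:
38 - 42*(-5 + 6)² = 38 - 42*1² = 38 - 42*1 = 38 - 42 = -4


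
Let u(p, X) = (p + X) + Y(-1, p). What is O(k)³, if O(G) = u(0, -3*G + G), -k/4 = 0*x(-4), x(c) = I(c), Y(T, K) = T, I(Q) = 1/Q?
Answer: -1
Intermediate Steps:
x(c) = 1/c
k = 0 (k = -0/(-4) = -0*(-1)/4 = -4*0 = 0)
u(p, X) = -1 + X + p (u(p, X) = (p + X) - 1 = (X + p) - 1 = -1 + X + p)
O(G) = -1 - 2*G (O(G) = -1 + (-3*G + G) + 0 = -1 - 2*G + 0 = -1 - 2*G)
O(k)³ = (-1 - 2*0)³ = (-1 + 0)³ = (-1)³ = -1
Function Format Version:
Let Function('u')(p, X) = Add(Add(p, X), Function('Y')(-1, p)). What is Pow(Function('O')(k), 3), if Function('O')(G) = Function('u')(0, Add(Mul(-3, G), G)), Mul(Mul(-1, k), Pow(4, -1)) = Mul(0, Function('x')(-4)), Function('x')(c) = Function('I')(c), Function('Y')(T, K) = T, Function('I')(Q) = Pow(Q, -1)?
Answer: -1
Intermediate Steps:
Function('x')(c) = Pow(c, -1)
k = 0 (k = Mul(-4, Mul(0, Pow(-4, -1))) = Mul(-4, Mul(0, Rational(-1, 4))) = Mul(-4, 0) = 0)
Function('u')(p, X) = Add(-1, X, p) (Function('u')(p, X) = Add(Add(p, X), -1) = Add(Add(X, p), -1) = Add(-1, X, p))
Function('O')(G) = Add(-1, Mul(-2, G)) (Function('O')(G) = Add(-1, Add(Mul(-3, G), G), 0) = Add(-1, Mul(-2, G), 0) = Add(-1, Mul(-2, G)))
Pow(Function('O')(k), 3) = Pow(Add(-1, Mul(-2, 0)), 3) = Pow(Add(-1, 0), 3) = Pow(-1, 3) = -1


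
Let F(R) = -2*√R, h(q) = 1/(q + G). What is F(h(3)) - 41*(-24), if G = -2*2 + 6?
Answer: 984 - 2*√5/5 ≈ 983.11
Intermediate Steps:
G = 2 (G = -4 + 6 = 2)
h(q) = 1/(2 + q) (h(q) = 1/(q + 2) = 1/(2 + q))
F(h(3)) - 41*(-24) = -2/√(2 + 3) - 41*(-24) = -2*√5/5 + 984 = 984 - 2*√5/5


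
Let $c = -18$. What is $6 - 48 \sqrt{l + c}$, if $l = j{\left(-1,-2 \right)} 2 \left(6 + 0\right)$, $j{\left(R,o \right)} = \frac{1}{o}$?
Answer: $6 - 96 i \sqrt{6} \approx 6.0 - 235.15 i$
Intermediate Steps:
$l = -6$ ($l = \frac{1}{-2} \cdot 2 \left(6 + 0\right) = \left(- \frac{1}{2}\right) 2 \cdot 6 = \left(-1\right) 6 = -6$)
$6 - 48 \sqrt{l + c} = 6 - 48 \sqrt{-6 - 18} = 6 - 48 \sqrt{-24} = 6 - 48 \cdot 2 i \sqrt{6} = 6 - 96 i \sqrt{6}$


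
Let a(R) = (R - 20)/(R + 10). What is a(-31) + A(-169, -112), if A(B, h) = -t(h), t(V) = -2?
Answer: 31/7 ≈ 4.4286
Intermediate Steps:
a(R) = (-20 + R)/(10 + R)
A(B, h) = 2 (A(B, h) = -1*(-2) = 2)
a(-31) + A(-169, -112) = (-20 - 31)/(10 - 31) + 2 = -51/(-21) + 2 = -1/21*(-51) + 2 = 17/7 + 2 = 31/7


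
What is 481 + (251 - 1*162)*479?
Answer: 43112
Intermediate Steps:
481 + (251 - 1*162)*479 = 481 + (251 - 162)*479 = 481 + 89*479 = 481 + 42631 = 43112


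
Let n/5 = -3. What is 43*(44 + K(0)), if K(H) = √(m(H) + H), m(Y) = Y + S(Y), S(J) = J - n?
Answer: 1892 + 43*√15 ≈ 2058.5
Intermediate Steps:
n = -15 (n = 5*(-3) = -15)
S(J) = 15 + J (S(J) = J - 1*(-15) = J + 15 = 15 + J)
m(Y) = 15 + 2*Y (m(Y) = Y + (15 + Y) = 15 + 2*Y)
K(H) = √(15 + 3*H) (K(H) = √((15 + 2*H) + H) = √(15 + 3*H))
43*(44 + K(0)) = 43*(44 + √(15 + 3*0)) = 43*(44 + √(15 + 0)) = 43*(44 + √15) = 1892 + 43*√15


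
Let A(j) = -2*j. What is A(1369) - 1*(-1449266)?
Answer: 1446528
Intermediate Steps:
A(1369) - 1*(-1449266) = -2*1369 - 1*(-1449266) = -2738 + 1449266 = 1446528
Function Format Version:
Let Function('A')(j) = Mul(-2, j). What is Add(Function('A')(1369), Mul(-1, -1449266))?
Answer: 1446528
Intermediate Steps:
Add(Function('A')(1369), Mul(-1, -1449266)) = Add(Mul(-2, 1369), Mul(-1, -1449266)) = Add(-2738, 1449266) = 1446528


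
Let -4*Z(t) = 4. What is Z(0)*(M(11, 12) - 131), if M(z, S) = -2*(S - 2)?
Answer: 151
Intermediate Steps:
Z(t) = -1 (Z(t) = -¼*4 = -1)
M(z, S) = 4 - 2*S (M(z, S) = -2*(-2 + S) = 4 - 2*S)
Z(0)*(M(11, 12) - 131) = -((4 - 2*12) - 131) = -((4 - 24) - 131) = -(-20 - 131) = -1*(-151) = 151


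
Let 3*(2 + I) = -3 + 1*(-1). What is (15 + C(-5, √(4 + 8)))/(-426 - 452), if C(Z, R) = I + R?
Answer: -35/2634 - √3/439 ≈ -0.017233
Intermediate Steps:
I = -10/3 (I = -2 + (-3 + 1*(-1))/3 = -2 + (-3 - 1)/3 = -2 + (⅓)*(-4) = -2 - 4/3 = -10/3 ≈ -3.3333)
C(Z, R) = -10/3 + R
(15 + C(-5, √(4 + 8)))/(-426 - 452) = (15 + (-10/3 + √(4 + 8)))/(-426 - 452) = (15 + (-10/3 + √12))/(-878) = (15 + (-10/3 + 2*√3))*(-1/878) = (35/3 + 2*√3)*(-1/878) = -35/2634 - √3/439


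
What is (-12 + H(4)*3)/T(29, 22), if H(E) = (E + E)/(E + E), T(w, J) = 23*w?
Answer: -9/667 ≈ -0.013493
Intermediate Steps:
H(E) = 1 (H(E) = (2*E)/((2*E)) = (2*E)*(1/(2*E)) = 1)
(-12 + H(4)*3)/T(29, 22) = (-12 + 1*3)/((23*29)) = (-12 + 3)/667 = -9*1/667 = -9/667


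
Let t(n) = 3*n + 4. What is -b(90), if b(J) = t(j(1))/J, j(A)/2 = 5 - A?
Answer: -14/45 ≈ -0.31111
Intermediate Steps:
j(A) = 10 - 2*A (j(A) = 2*(5 - A) = 10 - 2*A)
t(n) = 4 + 3*n
b(J) = 28/J (b(J) = (4 + 3*(10 - 2*1))/J = (4 + 3*(10 - 2))/J = (4 + 3*8)/J = (4 + 24)/J = 28/J)
-b(90) = -28/90 = -1*14/45 = -14/45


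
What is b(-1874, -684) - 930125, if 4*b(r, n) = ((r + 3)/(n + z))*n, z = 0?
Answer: -3722371/4 ≈ -9.3059e+5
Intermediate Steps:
b(r, n) = ¾ + r/4 (b(r, n) = (((r + 3)/(n + 0))*n)/4 = (((3 + r)/n)*n)/4 = (3 + r)/4 = ¾ + r/4)
b(-1874, -684) - 930125 = (¾ + (¼)*(-1874)) - 930125 = (¾ - 937/2) - 930125 = -1871/4 - 930125 = -3722371/4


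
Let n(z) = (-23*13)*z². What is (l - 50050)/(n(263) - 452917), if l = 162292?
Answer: -18707/3522408 ≈ -0.0053109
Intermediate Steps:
n(z) = -299*z²
(l - 50050)/(n(263) - 452917) = (162292 - 50050)/(-299*263² - 452917) = 112242/(-299*69169 - 452917) = 112242/(-20681531 - 452917) = 112242/(-21134448) = 112242*(-1/21134448) = -18707/3522408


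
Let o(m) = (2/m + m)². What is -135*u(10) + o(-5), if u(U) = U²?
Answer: -336771/25 ≈ -13471.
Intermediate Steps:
o(m) = (m + 2/m)²
-135*u(10) + o(-5) = -135*10² + (2 + (-5)²)²/(-5)² = -135*100 + (2 + 25)²/25 = -13500 + (1/25)*27² = -13500 + (1/25)*729 = -13500 + 729/25 = -336771/25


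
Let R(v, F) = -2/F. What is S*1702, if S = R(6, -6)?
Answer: 1702/3 ≈ 567.33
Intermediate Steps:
S = ⅓ (S = -2/(-6) = -2*(-⅙) = ⅓ ≈ 0.33333)
S*1702 = (⅓)*1702 = 1702/3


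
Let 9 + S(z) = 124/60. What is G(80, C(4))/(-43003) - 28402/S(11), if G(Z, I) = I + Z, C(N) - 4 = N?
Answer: 9160279469/2236156 ≈ 4096.4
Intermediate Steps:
S(z) = -104/15 (S(z) = -9 + 124/60 = -9 + 124*(1/60) = -9 + 31/15 = -104/15)
C(N) = 4 + N
G(80, C(4))/(-43003) - 28402/S(11) = ((4 + 4) + 80)/(-43003) - 28402/(-104/15) = (8 + 80)*(-1/43003) - 28402*(-15/104) = 88*(-1/43003) + 213015/52 = -88/43003 + 213015/52 = 9160279469/2236156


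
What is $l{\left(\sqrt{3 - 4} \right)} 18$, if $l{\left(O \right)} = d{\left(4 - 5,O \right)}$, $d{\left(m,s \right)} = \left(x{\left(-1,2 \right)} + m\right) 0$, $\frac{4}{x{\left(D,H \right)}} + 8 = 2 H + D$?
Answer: $0$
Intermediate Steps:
$x{\left(D,H \right)} = \frac{4}{-8 + D + 2 H}$ ($x{\left(D,H \right)} = \frac{4}{-8 + \left(2 H + D\right)} = \frac{4}{-8 + \left(D + 2 H\right)} = \frac{4}{-8 + D + 2 H}$)
$d{\left(m,s \right)} = 0$ ($d{\left(m,s \right)} = \left(\frac{4}{-8 - 1 + 2 \cdot 2} + m\right) 0 = \left(\frac{4}{-8 - 1 + 4} + m\right) 0 = \left(\frac{4}{-5} + m\right) 0 = \left(4 \left(- \frac{1}{5}\right) + m\right) 0 = \left(- \frac{4}{5} + m\right) 0 = 0$)
$l{\left(O \right)} = 0$
$l{\left(\sqrt{3 - 4} \right)} 18 = 0 \cdot 18 = 0$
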